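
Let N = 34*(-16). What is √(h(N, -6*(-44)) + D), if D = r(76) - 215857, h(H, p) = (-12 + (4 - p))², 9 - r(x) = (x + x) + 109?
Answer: 5*I*√5685 ≈ 376.99*I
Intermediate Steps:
N = -544
r(x) = -100 - 2*x (r(x) = 9 - ((x + x) + 109) = 9 - (2*x + 109) = 9 - (109 + 2*x) = 9 + (-109 - 2*x) = -100 - 2*x)
h(H, p) = (-8 - p)²
D = -216109 (D = (-100 - 2*76) - 215857 = (-100 - 152) - 215857 = -252 - 215857 = -216109)
√(h(N, -6*(-44)) + D) = √((8 - 6*(-44))² - 216109) = √((8 + 264)² - 216109) = √(272² - 216109) = √(73984 - 216109) = √(-142125) = 5*I*√5685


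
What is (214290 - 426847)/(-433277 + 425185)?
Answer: 212557/8092 ≈ 26.268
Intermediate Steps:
(214290 - 426847)/(-433277 + 425185) = -212557/(-8092) = -212557*(-1/8092) = 212557/8092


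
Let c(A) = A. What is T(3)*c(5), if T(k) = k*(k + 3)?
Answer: 90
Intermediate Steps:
T(k) = k*(3 + k)
T(3)*c(5) = (3*(3 + 3))*5 = (3*6)*5 = 18*5 = 90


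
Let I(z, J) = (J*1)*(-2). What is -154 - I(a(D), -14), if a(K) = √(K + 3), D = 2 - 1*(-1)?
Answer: -182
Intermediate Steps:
D = 3 (D = 2 + 1 = 3)
a(K) = √(3 + K)
I(z, J) = -2*J (I(z, J) = J*(-2) = -2*J)
-154 - I(a(D), -14) = -154 - (-2)*(-14) = -154 - 1*28 = -154 - 28 = -182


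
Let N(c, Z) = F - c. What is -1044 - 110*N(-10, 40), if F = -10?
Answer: -1044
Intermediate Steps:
N(c, Z) = -10 - c
-1044 - 110*N(-10, 40) = -1044 - 110*(-10 - 1*(-10)) = -1044 - 110*(-10 + 10) = -1044 - 110*0 = -1044 + 0 = -1044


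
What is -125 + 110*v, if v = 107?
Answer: 11645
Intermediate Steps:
-125 + 110*v = -125 + 110*107 = -125 + 11770 = 11645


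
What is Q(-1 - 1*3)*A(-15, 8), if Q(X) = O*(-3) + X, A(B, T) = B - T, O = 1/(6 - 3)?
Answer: 115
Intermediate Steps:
O = ⅓ (O = 1/3 = ⅓ ≈ 0.33333)
Q(X) = -1 + X (Q(X) = (⅓)*(-3) + X = -1 + X)
Q(-1 - 1*3)*A(-15, 8) = (-1 + (-1 - 1*3))*(-15 - 1*8) = (-1 + (-1 - 3))*(-15 - 8) = (-1 - 4)*(-23) = -5*(-23) = 115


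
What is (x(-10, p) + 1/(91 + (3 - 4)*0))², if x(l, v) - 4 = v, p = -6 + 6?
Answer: 133225/8281 ≈ 16.088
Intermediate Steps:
p = 0
x(l, v) = 4 + v
(x(-10, p) + 1/(91 + (3 - 4)*0))² = ((4 + 0) + 1/(91 + (3 - 4)*0))² = (4 + 1/(91 - 1*0))² = (4 + 1/(91 + 0))² = (4 + 1/91)² = (365/91)² = 133225/8281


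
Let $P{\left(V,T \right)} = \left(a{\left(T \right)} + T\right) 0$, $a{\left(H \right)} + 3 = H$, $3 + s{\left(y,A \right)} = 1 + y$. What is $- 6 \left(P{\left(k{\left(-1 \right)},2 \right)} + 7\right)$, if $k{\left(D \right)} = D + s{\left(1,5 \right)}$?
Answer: $-42$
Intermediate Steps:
$s{\left(y,A \right)} = -2 + y$ ($s{\left(y,A \right)} = -3 + \left(1 + y\right) = -2 + y$)
$k{\left(D \right)} = -1 + D$ ($k{\left(D \right)} = D + \left(-2 + 1\right) = D - 1 = -1 + D$)
$a{\left(H \right)} = -3 + H$
$P{\left(V,T \right)} = 0$ ($P{\left(V,T \right)} = \left(\left(-3 + T\right) + T\right) 0 = \left(-3 + 2 T\right) 0 = 0$)
$- 6 \left(P{\left(k{\left(-1 \right)},2 \right)} + 7\right) = - 6 \left(0 + 7\right) = \left(-6\right) 7 = -42$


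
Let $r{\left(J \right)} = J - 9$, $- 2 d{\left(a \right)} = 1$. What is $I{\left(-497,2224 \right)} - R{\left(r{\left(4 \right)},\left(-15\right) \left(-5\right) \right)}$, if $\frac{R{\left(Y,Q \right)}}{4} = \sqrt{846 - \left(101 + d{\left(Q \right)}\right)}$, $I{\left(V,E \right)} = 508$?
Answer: $508 - 2 \sqrt{2982} \approx 398.78$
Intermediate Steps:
$d{\left(a \right)} = - \frac{1}{2}$ ($d{\left(a \right)} = \left(- \frac{1}{2}\right) 1 = - \frac{1}{2}$)
$r{\left(J \right)} = -9 + J$ ($r{\left(J \right)} = J - 9 = -9 + J$)
$R{\left(Y,Q \right)} = 2 \sqrt{2982}$ ($R{\left(Y,Q \right)} = 4 \sqrt{846 - \frac{201}{2}} = 4 \sqrt{\frac{1491}{2}} = 4 \frac{\sqrt{2982}}{2} = 2 \sqrt{2982}$)
$I{\left(-497,2224 \right)} - R{\left(r{\left(4 \right)},\left(-15\right) \left(-5\right) \right)} = 508 - 2 \sqrt{2982}$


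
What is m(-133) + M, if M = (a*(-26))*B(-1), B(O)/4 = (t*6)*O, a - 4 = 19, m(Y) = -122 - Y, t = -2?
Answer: -28693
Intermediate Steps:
a = 23 (a = 4 + 19 = 23)
B(O) = -48*O (B(O) = 4*((-2*6)*O) = 4*(-12*O) = -48*O)
M = -28704 (M = (23*(-26))*(-48*(-1)) = -598*48 = -28704)
m(-133) + M = (-122 - 1*(-133)) - 28704 = (-122 + 133) - 28704 = 11 - 28704 = -28693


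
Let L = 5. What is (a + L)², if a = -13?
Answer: 64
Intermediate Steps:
(a + L)² = (-13 + 5)² = (-8)² = 64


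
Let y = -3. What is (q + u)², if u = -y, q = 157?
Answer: 25600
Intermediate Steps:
u = 3 (u = -1*(-3) = 3)
(q + u)² = (157 + 3)² = 160² = 25600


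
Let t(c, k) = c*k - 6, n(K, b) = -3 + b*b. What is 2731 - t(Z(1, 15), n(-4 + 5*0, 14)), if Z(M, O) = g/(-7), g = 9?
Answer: 20896/7 ≈ 2985.1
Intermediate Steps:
n(K, b) = -3 + b**2
Z(M, O) = -9/7 (Z(M, O) = 9/(-7) = 9*(-1/7) = -9/7)
t(c, k) = -6 + c*k
2731 - t(Z(1, 15), n(-4 + 5*0, 14)) = 2731 - (-6 - 9*(-3 + 14**2)/7) = 2731 - (-6 - 9*(-3 + 196)/7) = 2731 - (-6 - 9/7*193) = 2731 - (-6 - 1737/7) = 2731 - 1*(-1779/7) = 2731 + 1779/7 = 20896/7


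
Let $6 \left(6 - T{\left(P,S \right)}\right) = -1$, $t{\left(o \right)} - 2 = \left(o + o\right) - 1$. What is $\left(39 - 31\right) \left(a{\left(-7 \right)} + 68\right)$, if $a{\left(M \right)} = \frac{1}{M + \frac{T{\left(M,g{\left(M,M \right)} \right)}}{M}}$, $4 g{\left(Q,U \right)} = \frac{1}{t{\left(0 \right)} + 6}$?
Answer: $\frac{179728}{331} \approx 542.98$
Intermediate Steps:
$t{\left(o \right)} = 1 + 2 o$ ($t{\left(o \right)} = 2 + \left(\left(o + o\right) - 1\right) = 2 + \left(2 o - 1\right) = 2 + \left(-1 + 2 o\right) = 1 + 2 o$)
$g{\left(Q,U \right)} = \frac{1}{28}$ ($g{\left(Q,U \right)} = \frac{1}{4 \left(\left(1 + 2 \cdot 0\right) + 6\right)} = \frac{1}{4 \left(\left(1 + 0\right) + 6\right)} = \frac{1}{4 \left(1 + 6\right)} = \frac{1}{4 \cdot 7} = \frac{1}{4} \cdot \frac{1}{7} = \frac{1}{28}$)
$T{\left(P,S \right)} = \frac{37}{6}$ ($T{\left(P,S \right)} = 6 - - \frac{1}{6} = 6 + \frac{1}{6} = \frac{37}{6}$)
$a{\left(M \right)} = \frac{1}{M + \frac{37}{6 M}}$
$\left(39 - 31\right) \left(a{\left(-7 \right)} + 68\right) = \left(39 - 31\right) \left(6 \left(-7\right) \frac{1}{37 + 6 \left(-7\right)^{2}} + 68\right) = 8 \left(6 \left(-7\right) \frac{1}{37 + 6 \cdot 49} + 68\right) = 8 \left(6 \left(-7\right) \frac{1}{37 + 294} + 68\right) = 8 \left(6 \left(-7\right) \frac{1}{331} + 68\right) = 8 \left(- \frac{42}{331} + 68\right) = 8 \cdot \frac{22466}{331} = \frac{179728}{331}$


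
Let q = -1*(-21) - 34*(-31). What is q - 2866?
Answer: -1791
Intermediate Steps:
q = 1075 (q = 21 + 1054 = 1075)
q - 2866 = 1075 - 2866 = -1791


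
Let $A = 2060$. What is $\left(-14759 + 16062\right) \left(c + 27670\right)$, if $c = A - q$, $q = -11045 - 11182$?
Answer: $67699971$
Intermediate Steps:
$q = -22227$ ($q = -11045 - 11182 = -22227$)
$c = 24287$ ($c = 2060 - -22227 = 2060 + 22227 = 24287$)
$\left(-14759 + 16062\right) \left(c + 27670\right) = \left(-14759 + 16062\right) \left(24287 + 27670\right) = 1303 \cdot 51957 = 67699971$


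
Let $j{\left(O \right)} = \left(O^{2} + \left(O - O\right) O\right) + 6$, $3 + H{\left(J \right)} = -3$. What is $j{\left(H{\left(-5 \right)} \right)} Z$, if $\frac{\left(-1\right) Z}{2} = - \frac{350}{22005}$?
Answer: $\frac{1960}{1467} \approx 1.3361$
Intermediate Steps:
$H{\left(J \right)} = -6$ ($H{\left(J \right)} = -3 - 3 = -6$)
$Z = \frac{140}{4401}$ ($Z = - 2 \left(- \frac{350}{22005}\right) = - 2 \left(\left(-350\right) \frac{1}{22005}\right) = \left(-2\right) \left(- \frac{70}{4401}\right) = \frac{140}{4401} \approx 0.031811$)
$j{\left(O \right)} = 6 + O^{2}$ ($j{\left(O \right)} = \left(O^{2} + 0 O\right) + 6 = \left(O^{2} + 0\right) + 6 = O^{2} + 6 = 6 + O^{2}$)
$j{\left(H{\left(-5 \right)} \right)} Z = \left(6 + \left(-6\right)^{2}\right) \frac{140}{4401} = \left(6 + 36\right) \frac{140}{4401} = 42 \cdot \frac{140}{4401} = \frac{1960}{1467}$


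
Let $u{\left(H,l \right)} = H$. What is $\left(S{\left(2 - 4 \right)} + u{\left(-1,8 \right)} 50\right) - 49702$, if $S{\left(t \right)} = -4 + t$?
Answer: $-49758$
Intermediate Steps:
$\left(S{\left(2 - 4 \right)} + u{\left(-1,8 \right)} 50\right) - 49702 = \left(\left(-4 + \left(2 - 4\right)\right) - 50\right) - 49702 = \left(\left(-4 - 2\right) - 50\right) - 49702 = \left(-6 - 50\right) - 49702 = -56 - 49702 = -49758$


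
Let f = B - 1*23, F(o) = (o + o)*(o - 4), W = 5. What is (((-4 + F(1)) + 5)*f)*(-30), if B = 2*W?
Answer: -1950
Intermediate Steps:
B = 10 (B = 2*5 = 10)
F(o) = 2*o*(-4 + o) (F(o) = (2*o)*(-4 + o) = 2*o*(-4 + o))
f = -13 (f = 10 - 1*23 = 10 - 23 = -13)
(((-4 + F(1)) + 5)*f)*(-30) = (((-4 + 2*1*(-4 + 1)) + 5)*(-13))*(-30) = (((-4 + 2*1*(-3)) + 5)*(-13))*(-30) = (((-4 - 6) + 5)*(-13))*(-30) = ((-10 + 5)*(-13))*(-30) = -5*(-13)*(-30) = 65*(-30) = -1950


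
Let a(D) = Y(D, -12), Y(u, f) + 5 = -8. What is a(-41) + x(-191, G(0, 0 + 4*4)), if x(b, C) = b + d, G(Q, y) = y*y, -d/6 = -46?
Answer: 72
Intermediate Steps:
d = 276 (d = -6*(-46) = 276)
G(Q, y) = y²
x(b, C) = 276 + b (x(b, C) = b + 276 = 276 + b)
Y(u, f) = -13 (Y(u, f) = -5 - 8 = -13)
a(D) = -13
a(-41) + x(-191, G(0, 0 + 4*4)) = -13 + (276 - 191) = -13 + 85 = 72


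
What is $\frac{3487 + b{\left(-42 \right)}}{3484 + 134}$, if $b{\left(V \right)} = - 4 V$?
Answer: $\frac{3655}{3618} \approx 1.0102$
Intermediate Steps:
$\frac{3487 + b{\left(-42 \right)}}{3484 + 134} = \frac{3487 - -168}{3484 + 134} = \frac{3487 + 168}{3618} = 3655 \cdot \frac{1}{3618} = \frac{3655}{3618}$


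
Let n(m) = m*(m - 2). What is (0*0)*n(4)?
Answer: 0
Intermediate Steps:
n(m) = m*(-2 + m)
(0*0)*n(4) = (0*0)*(4*(-2 + 4)) = 0*(4*2) = 0*8 = 0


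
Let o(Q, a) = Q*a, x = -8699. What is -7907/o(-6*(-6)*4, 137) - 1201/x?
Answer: -45089665/171613872 ≈ -0.26274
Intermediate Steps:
-7907/o(-6*(-6)*4, 137) - 1201/x = -7907/((-6*(-6)*4)*137) - 1201/(-8699) = -7907/((36*4)*137) - 1201*(-1/8699) = -7907/(144*137) + 1201/8699 = -7907/19728 + 1201/8699 = -45089665/171613872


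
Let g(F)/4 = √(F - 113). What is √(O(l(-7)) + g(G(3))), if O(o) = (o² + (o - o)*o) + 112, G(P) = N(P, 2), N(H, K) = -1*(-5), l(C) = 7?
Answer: √(161 + 24*I*√3) ≈ 12.792 + 1.6248*I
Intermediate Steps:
N(H, K) = 5
G(P) = 5
O(o) = 112 + o² (O(o) = (o² + 0*o) + 112 = (o² + 0) + 112 = o² + 112 = 112 + o²)
g(F) = 4*√(-113 + F) (g(F) = 4*√(F - 113) = 4*√(-113 + F))
√(O(l(-7)) + g(G(3))) = √((112 + 7²) + 4*√(-113 + 5)) = √((112 + 49) + 4*√(-108)) = √(161 + 4*(6*I*√3)) = √(161 + 24*I*√3)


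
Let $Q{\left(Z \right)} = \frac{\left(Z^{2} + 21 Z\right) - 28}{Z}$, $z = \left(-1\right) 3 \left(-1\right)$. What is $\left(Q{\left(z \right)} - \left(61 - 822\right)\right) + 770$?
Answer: $\frac{4637}{3} \approx 1545.7$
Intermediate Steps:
$z = 3$ ($z = \left(-3\right) \left(-1\right) = 3$)
$Q{\left(Z \right)} = \frac{-28 + Z^{2} + 21 Z}{Z}$
$\left(Q{\left(z \right)} - \left(61 - 822\right)\right) + 770 = \left(\left(21 + 3 - \frac{28}{3}\right) - \left(61 - 822\right)\right) + 770 = \left(\left(21 + 3 - \frac{28}{3}\right) - -761\right) + 770 = \left(\frac{44}{3} + \left(-828 + 1589\right)\right) + 770 = \left(\frac{44}{3} + 761\right) + 770 = \frac{2327}{3} + 770 = \frac{4637}{3}$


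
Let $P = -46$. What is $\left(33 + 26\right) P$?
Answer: $-2714$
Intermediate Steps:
$\left(33 + 26\right) P = \left(33 + 26\right) \left(-46\right) = 59 \left(-46\right) = -2714$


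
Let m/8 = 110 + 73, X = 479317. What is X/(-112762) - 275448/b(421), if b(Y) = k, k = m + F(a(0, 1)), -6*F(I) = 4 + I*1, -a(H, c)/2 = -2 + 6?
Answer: -3664858501/19056778 ≈ -192.31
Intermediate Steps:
a(H, c) = -8 (a(H, c) = -2*(-2 + 6) = -2*4 = -8)
m = 1464 (m = 8*(110 + 73) = 8*183 = 1464)
F(I) = -⅔ - I/6 (F(I) = -(4 + I*1)/6 = -(4 + I)/6 = -⅔ - I/6)
k = 4394/3 (k = 1464 + (-⅔ - ⅙*(-8)) = 1464 + (-⅔ + 4/3) = 1464 + ⅔ = 4394/3 ≈ 1464.7)
b(Y) = 4394/3
X/(-112762) - 275448/b(421) = 479317/(-112762) - 275448/4394/3 = 479317*(-1/112762) - 275448*3/4394 = -479317/112762 - 413172/2197 = -3664858501/19056778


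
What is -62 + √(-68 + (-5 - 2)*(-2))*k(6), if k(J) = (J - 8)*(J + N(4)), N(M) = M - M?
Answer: -62 - 36*I*√6 ≈ -62.0 - 88.182*I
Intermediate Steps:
N(M) = 0
k(J) = J*(-8 + J) (k(J) = (J - 8)*(J + 0) = (-8 + J)*J = J*(-8 + J))
-62 + √(-68 + (-5 - 2)*(-2))*k(6) = -62 + √(-68 + (-5 - 2)*(-2))*(6*(-8 + 6)) = -62 + √(-68 - 7*(-2))*(6*(-2)) = -62 + √(-68 + 14)*(-12) = -62 + √(-54)*(-12) = -62 + (3*I*√6)*(-12) = -62 - 36*I*√6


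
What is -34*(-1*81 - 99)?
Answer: 6120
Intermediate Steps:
-34*(-1*81 - 99) = -34*(-81 - 99) = -34*(-180) = 6120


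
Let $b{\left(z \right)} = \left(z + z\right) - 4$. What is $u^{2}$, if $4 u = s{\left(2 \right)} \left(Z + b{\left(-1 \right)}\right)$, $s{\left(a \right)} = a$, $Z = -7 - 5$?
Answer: $81$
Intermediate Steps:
$Z = -12$ ($Z = -7 - 5 = -12$)
$b{\left(z \right)} = -4 + 2 z$ ($b{\left(z \right)} = 2 z - 4 = -4 + 2 z$)
$u = -9$ ($u = \frac{2 \left(-12 + \left(-4 + 2 \left(-1\right)\right)\right)}{4} = \frac{2 \left(-12 - 6\right)}{4} = \frac{2 \left(-18\right)}{4} = \frac{1}{4} \left(-36\right) = -9$)
$u^{2} = \left(-9\right)^{2} = 81$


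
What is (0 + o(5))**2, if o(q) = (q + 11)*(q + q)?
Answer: 25600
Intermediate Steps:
o(q) = 2*q*(11 + q) (o(q) = (11 + q)*(2*q) = 2*q*(11 + q))
(0 + o(5))**2 = (0 + 2*5*(11 + 5))**2 = (0 + 2*5*16)**2 = (0 + 160)**2 = 160**2 = 25600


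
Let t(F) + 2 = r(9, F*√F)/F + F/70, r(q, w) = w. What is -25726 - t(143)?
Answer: -1800823/70 - √143 ≈ -25738.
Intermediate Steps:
t(F) = -2 + √F + F/70 (t(F) = -2 + ((F*√F)/F + F/70) = -2 + (F^(3/2)/F + F*(1/70)) = -2 + (√F + F/70) = -2 + √F + F/70)
-25726 - t(143) = -25726 - (-2 + √143 + (1/70)*143) = -25726 - (-2 + √143 + 143/70) = -25726 - (3/70 + √143) = -25726 + (-3/70 - √143) = -1800823/70 - √143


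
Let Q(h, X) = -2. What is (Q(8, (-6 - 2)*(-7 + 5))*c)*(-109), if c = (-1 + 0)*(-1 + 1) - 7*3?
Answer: -4578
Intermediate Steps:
c = -21 (c = -1*0 - 21 = 0 - 21 = -21)
(Q(8, (-6 - 2)*(-7 + 5))*c)*(-109) = -2*(-21)*(-109) = 42*(-109) = -4578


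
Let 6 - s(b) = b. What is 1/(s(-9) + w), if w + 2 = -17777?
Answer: -1/17764 ≈ -5.6294e-5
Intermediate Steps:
w = -17779 (w = -2 - 17777 = -17779)
s(b) = 6 - b
1/(s(-9) + w) = 1/((6 - 1*(-9)) - 17779) = 1/((6 + 9) - 17779) = 1/(15 - 17779) = 1/(-17764) = -1/17764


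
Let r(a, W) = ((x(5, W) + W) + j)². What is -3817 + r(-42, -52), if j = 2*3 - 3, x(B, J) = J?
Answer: 6384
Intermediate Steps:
j = 3 (j = 6 - 3 = 3)
r(a, W) = (3 + 2*W)² (r(a, W) = ((W + W) + 3)² = (2*W + 3)² = (3 + 2*W)²)
-3817 + r(-42, -52) = -3817 + (3 + 2*(-52))² = -3817 + (3 - 104)² = -3817 + (-101)² = -3817 + 10201 = 6384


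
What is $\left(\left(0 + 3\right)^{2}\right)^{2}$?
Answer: $81$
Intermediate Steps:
$\left(\left(0 + 3\right)^{2}\right)^{2} = \left(3^{2}\right)^{2} = 9^{2} = 81$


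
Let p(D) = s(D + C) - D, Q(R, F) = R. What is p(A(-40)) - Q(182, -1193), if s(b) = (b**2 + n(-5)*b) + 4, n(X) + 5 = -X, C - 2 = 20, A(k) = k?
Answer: 186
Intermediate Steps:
C = 22 (C = 2 + 20 = 22)
n(X) = -5 - X
s(b) = 4 + b**2 (s(b) = (b**2 + (-5 - 1*(-5))*b) + 4 = (b**2 + (-5 + 5)*b) + 4 = (b**2 + 0*b) + 4 = (b**2 + 0) + 4 = b**2 + 4 = 4 + b**2)
p(D) = 4 + (22 + D)**2 - D (p(D) = (4 + (D + 22)**2) - D = (4 + (22 + D)**2) - D = 4 + (22 + D)**2 - D)
p(A(-40)) - Q(182, -1193) = (4 + (22 - 40)**2 - 1*(-40)) - 1*182 = (4 + (-18)**2 + 40) - 182 = (4 + 324 + 40) - 182 = 368 - 182 = 186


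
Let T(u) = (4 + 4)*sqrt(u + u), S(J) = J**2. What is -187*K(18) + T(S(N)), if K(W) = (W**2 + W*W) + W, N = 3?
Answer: -124542 + 24*sqrt(2) ≈ -1.2451e+5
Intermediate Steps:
K(W) = W + 2*W**2 (K(W) = (W**2 + W**2) + W = 2*W**2 + W = W + 2*W**2)
T(u) = 8*sqrt(2)*sqrt(u) (T(u) = 8*sqrt(2*u) = 8*(sqrt(2)*sqrt(u)) = 8*sqrt(2)*sqrt(u))
-187*K(18) + T(S(N)) = -3366*(1 + 2*18) + 8*sqrt(2)*sqrt(3**2) = -3366*(1 + 36) + 8*sqrt(2)*sqrt(9) = -3366*37 + 8*sqrt(2)*3 = -187*666 + 24*sqrt(2) = -124542 + 24*sqrt(2)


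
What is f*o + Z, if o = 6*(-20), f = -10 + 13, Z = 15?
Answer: -345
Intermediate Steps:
f = 3
o = -120
f*o + Z = 3*(-120) + 15 = -360 + 15 = -345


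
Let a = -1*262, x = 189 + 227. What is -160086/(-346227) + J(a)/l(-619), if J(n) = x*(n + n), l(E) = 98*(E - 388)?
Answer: 2173099842/813518041 ≈ 2.6712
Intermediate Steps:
x = 416
l(E) = -38024 + 98*E (l(E) = 98*(-388 + E) = -38024 + 98*E)
a = -262
J(n) = 832*n (J(n) = 416*(n + n) = 416*(2*n) = 832*n)
-160086/(-346227) + J(a)/l(-619) = -160086/(-346227) + (832*(-262))/(-38024 + 98*(-619)) = -160086*(-1/346227) - 217984/(-38024 - 60662) = 53362/115409 - 217984/(-98686) = 53362/115409 - 217984*(-1/98686) = 53362/115409 + 108992/49343 = 2173099842/813518041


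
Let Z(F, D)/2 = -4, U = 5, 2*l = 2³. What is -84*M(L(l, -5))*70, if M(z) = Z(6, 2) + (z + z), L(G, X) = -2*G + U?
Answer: 82320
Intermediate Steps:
l = 4 (l = (½)*2³ = (½)*8 = 4)
L(G, X) = 5 - 2*G (L(G, X) = -2*G + 5 = 5 - 2*G)
Z(F, D) = -8 (Z(F, D) = 2*(-4) = -8)
M(z) = -8 + 2*z (M(z) = -8 + (z + z) = -8 + 2*z)
-84*M(L(l, -5))*70 = -84*(-8 + 2*(5 - 2*4))*70 = -84*(-8 + 2*(5 - 8))*70 = -84*(-8 + 2*(-3))*70 = -84*(-8 - 6)*70 = -84*(-14)*70 = 1176*70 = 82320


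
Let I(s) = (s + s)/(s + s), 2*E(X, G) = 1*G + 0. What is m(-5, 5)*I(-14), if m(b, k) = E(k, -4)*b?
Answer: 10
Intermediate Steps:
E(X, G) = G/2 (E(X, G) = (1*G + 0)/2 = (G + 0)/2 = G/2)
m(b, k) = -2*b (m(b, k) = ((½)*(-4))*b = -2*b)
I(s) = 1 (I(s) = (2*s)/((2*s)) = (2*s)*(1/(2*s)) = 1)
m(-5, 5)*I(-14) = -2*(-5)*1 = 10*1 = 10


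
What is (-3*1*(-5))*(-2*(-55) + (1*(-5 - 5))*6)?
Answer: 750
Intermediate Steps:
(-3*1*(-5))*(-2*(-55) + (1*(-5 - 5))*6) = (-3*(-5))*(110 + (1*(-10))*6) = 15*(110 - 10*6) = 15*(110 - 60) = 15*50 = 750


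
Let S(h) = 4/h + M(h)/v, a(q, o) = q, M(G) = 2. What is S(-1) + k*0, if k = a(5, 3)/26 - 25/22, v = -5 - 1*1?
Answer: -13/3 ≈ -4.3333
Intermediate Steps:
v = -6 (v = -5 - 1 = -6)
S(h) = -1/3 + 4/h (S(h) = 4/h + 2/(-6) = 4/h + 2*(-1/6) = 4/h - 1/3 = -1/3 + 4/h)
k = -135/143 (k = 5/26 - 25/22 = -135/143 ≈ -0.94406)
S(-1) + k*0 = (1/3)*(12 - 1*(-1))/(-1) - 135/143*0 = (1/3)*(-1)*(12 + 1) + 0 = (1/3)*(-1)*13 + 0 = -13/3 + 0 = -13/3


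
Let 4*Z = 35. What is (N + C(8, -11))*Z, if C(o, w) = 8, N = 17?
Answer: 875/4 ≈ 218.75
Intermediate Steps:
Z = 35/4 (Z = (¼)*35 = 35/4 ≈ 8.7500)
(N + C(8, -11))*Z = (17 + 8)*(35/4) = 25*(35/4) = 875/4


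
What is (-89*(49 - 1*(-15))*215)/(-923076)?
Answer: 306160/230769 ≈ 1.3267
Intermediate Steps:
(-89*(49 - 1*(-15))*215)/(-923076) = (-89*(49 + 15)*215)*(-1/923076) = (-89*64*215)*(-1/923076) = -5696*215*(-1/923076) = -1224640*(-1/923076) = 306160/230769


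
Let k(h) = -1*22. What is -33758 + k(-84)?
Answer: -33780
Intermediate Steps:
k(h) = -22
-33758 + k(-84) = -33758 - 22 = -33780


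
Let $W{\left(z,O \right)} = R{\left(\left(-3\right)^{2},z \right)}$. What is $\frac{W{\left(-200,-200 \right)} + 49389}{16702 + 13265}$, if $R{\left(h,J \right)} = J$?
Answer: $\frac{7027}{4281} \approx 1.6414$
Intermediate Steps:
$W{\left(z,O \right)} = z$
$\frac{W{\left(-200,-200 \right)} + 49389}{16702 + 13265} = \frac{-200 + 49389}{16702 + 13265} = \frac{49189}{29967} = 49189 \cdot \frac{1}{29967} = \frac{7027}{4281}$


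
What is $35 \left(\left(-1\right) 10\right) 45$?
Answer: $-15750$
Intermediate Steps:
$35 \left(\left(-1\right) 10\right) 45 = 35 \left(-10\right) 45 = \left(-350\right) 45 = -15750$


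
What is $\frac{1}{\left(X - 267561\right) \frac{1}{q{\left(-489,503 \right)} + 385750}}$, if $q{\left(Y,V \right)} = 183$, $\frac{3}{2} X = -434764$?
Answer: $- \frac{1157799}{1672211} \approx -0.69238$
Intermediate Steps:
$X = - \frac{869528}{3}$ ($X = \frac{2}{3} \left(-434764\right) = - \frac{869528}{3} \approx -2.8984 \cdot 10^{5}$)
$\frac{1}{\left(X - 267561\right) \frac{1}{q{\left(-489,503 \right)} + 385750}} = \frac{1}{\left(- \frac{869528}{3} - 267561\right) \frac{1}{183 + 385750}} = \frac{1}{\left(- \frac{1672211}{3}\right) \frac{1}{385933}} = \frac{1}{- \frac{1672211}{1157799}} = - \frac{1157799}{1672211}$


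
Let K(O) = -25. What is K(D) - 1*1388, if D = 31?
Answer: -1413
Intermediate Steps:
K(D) - 1*1388 = -25 - 1*1388 = -25 - 1388 = -1413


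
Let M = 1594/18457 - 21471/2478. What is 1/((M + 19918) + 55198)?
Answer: 15245482/1145048845807 ≈ 1.3314e-5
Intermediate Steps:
M = -130780105/15245482 (M = 1594*(1/18457) - 21471*1/2478 = 1594/18457 - 7157/826 = -130780105/15245482 ≈ -8.5783)
1/((M + 19918) + 55198) = 1/((-130780105/15245482 + 19918) + 55198) = 1/(303528730371/15245482 + 55198) = 1/(1145048845807/15245482) = 15245482/1145048845807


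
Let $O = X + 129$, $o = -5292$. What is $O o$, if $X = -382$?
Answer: $1338876$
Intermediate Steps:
$O = -253$ ($O = -382 + 129 = -253$)
$O o = \left(-253\right) \left(-5292\right) = 1338876$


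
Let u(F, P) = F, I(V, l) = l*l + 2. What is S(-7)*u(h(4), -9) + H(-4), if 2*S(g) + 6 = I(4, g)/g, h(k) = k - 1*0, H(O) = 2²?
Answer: -158/7 ≈ -22.571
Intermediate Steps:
H(O) = 4
I(V, l) = 2 + l² (I(V, l) = l² + 2 = 2 + l²)
h(k) = k (h(k) = k + 0 = k)
S(g) = -3 + (2 + g²)/(2*g) (S(g) = -3 + ((2 + g²)/g)/2 = -3 + (2 + g²)/(2*g))
S(-7)*u(h(4), -9) + H(-4) = (-3 + 1/(-7) + (½)*(-7))*4 + 4 = (-3 - ⅐ - 7/2)*4 + 4 = -93/14*4 + 4 = -186/7 + 4 = -158/7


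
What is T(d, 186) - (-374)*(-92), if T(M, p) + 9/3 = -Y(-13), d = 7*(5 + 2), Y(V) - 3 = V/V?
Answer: -34415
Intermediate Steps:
Y(V) = 4 (Y(V) = 3 + V/V = 3 + 1 = 4)
d = 49 (d = 7*7 = 49)
T(M, p) = -7 (T(M, p) = -3 - 1*4 = -3 - 4 = -7)
T(d, 186) - (-374)*(-92) = -7 - (-374)*(-92) = -7 - 1*34408 = -7 - 34408 = -34415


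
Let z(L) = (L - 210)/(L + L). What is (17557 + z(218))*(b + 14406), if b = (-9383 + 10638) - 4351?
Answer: 21644116650/109 ≈ 1.9857e+8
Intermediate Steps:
b = -3096 (b = 1255 - 4351 = -3096)
z(L) = (-210 + L)/(2*L) (z(L) = (-210 + L)/((2*L)) = (-210 + L)*(1/(2*L)) = (-210 + L)/(2*L))
(17557 + z(218))*(b + 14406) = (17557 + (½)*(-210 + 218)/218)*(-3096 + 14406) = (17557 + (½)*(1/218)*8)*11310 = (17557 + 2/109)*11310 = (1913715/109)*11310 = 21644116650/109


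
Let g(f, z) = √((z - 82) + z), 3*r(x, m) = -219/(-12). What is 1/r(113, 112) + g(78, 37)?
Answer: 12/73 + 2*I*√2 ≈ 0.16438 + 2.8284*I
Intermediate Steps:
r(x, m) = 73/12 (r(x, m) = (-219/(-12))/3 = (-219*(-1/12))/3 = (⅓)*(73/4) = 73/12)
g(f, z) = √(-82 + 2*z) (g(f, z) = √((-82 + z) + z) = √(-82 + 2*z))
1/r(113, 112) + g(78, 37) = 1/(73/12) + √(-82 + 2*37) = 12/73 + √(-82 + 74) = 12/73 + √(-8) = 12/73 + 2*I*√2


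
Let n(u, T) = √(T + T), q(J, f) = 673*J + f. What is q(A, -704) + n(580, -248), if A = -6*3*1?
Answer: -12818 + 4*I*√31 ≈ -12818.0 + 22.271*I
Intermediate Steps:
A = -18 (A = -18*1 = -18)
q(J, f) = f + 673*J
n(u, T) = √2*√T (n(u, T) = √(2*T) = √2*√T)
q(A, -704) + n(580, -248) = (-704 + 673*(-18)) + √2*√(-248) = (-704 - 12114) + √2*(2*I*√62) = -12818 + 4*I*√31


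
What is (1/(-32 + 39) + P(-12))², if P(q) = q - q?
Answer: 1/49 ≈ 0.020408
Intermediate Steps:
P(q) = 0
(1/(-32 + 39) + P(-12))² = (1/(-32 + 39) + 0)² = (1/7 + 0)² = (⅐ + 0)² = (⅐)² = 1/49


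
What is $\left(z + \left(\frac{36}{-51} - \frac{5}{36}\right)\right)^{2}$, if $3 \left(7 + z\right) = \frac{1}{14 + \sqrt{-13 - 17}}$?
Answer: $\frac{5 \left(- 379885207 i + 64343002 \sqrt{30}\right)}{374544 \left(- 83 i + 14 \sqrt{30}\right)} \approx 61.217 + 0.12641 i$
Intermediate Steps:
$z = -7 + \frac{1}{3 \left(14 + i \sqrt{30}\right)}$ ($z = -7 + \frac{1}{3 \left(14 + \sqrt{-13 - 17}\right)} = -7 + \frac{1}{3 \left(14 + \sqrt{-30}\right)} = -7 + \frac{1}{3 \left(14 + i \sqrt{30}\right)} \approx -6.9794 - 0.0080785 i$)
$\left(z + \left(\frac{36}{-51} - \frac{5}{36}\right)\right)^{2} = \left(\frac{- 21 \sqrt{30} + 293 i}{3 \left(\sqrt{30} - 14 i\right)} + \left(\frac{36}{-51} - \frac{5}{36}\right)\right)^{2} = \left(\frac{- 21 \sqrt{30} + 293 i}{3 \left(\sqrt{30} - 14 i\right)} + \left(36 \left(- \frac{1}{51}\right) - \frac{5}{36}\right)\right)^{2} = \left(\frac{- 21 \sqrt{30} + 293 i}{3 \left(\sqrt{30} - 14 i\right)} - \frac{517}{612}\right)^{2} = \left(- \frac{517}{612} + \frac{- 21 \sqrt{30} + 293 i}{3 \left(\sqrt{30} - 14 i\right)}\right)^{2}$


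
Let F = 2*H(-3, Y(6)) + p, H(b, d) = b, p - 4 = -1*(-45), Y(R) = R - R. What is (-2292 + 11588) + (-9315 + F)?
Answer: 24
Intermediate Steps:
Y(R) = 0
p = 49 (p = 4 - 1*(-45) = 4 + 45 = 49)
F = 43 (F = 2*(-3) + 49 = -6 + 49 = 43)
(-2292 + 11588) + (-9315 + F) = (-2292 + 11588) + (-9315 + 43) = 9296 - 9272 = 24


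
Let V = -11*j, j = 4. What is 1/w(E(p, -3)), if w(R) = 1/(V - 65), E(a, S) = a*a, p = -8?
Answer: -109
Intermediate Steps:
V = -44 (V = -11*4 = -44)
E(a, S) = a²
w(R) = -1/109 (w(R) = 1/(-44 - 65) = 1/(-109) = -1/109)
1/w(E(p, -3)) = 1/(-1/109) = -109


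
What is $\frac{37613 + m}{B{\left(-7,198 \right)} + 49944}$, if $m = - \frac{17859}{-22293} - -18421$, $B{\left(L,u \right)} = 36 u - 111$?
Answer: $\frac{416394607}{423277191} \approx 0.98374$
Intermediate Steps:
$B{\left(L,u \right)} = -111 + 36 u$
$m = \frac{136892404}{7431}$ ($m = \left(-17859\right) \left(- \frac{1}{22293}\right) + 18421 = \frac{5953}{7431} + 18421 = \frac{136892404}{7431} \approx 18422.0$)
$\frac{37613 + m}{B{\left(-7,198 \right)} + 49944} = \frac{37613 + \frac{136892404}{7431}}{\left(-111 + 36 \cdot 198\right) + 49944} = \frac{416394607}{7431 \left(\left(-111 + 7128\right) + 49944\right)} = \frac{416394607}{7431 \left(7017 + 49944\right)} = \frac{416394607}{7431 \cdot 56961} = \frac{416394607}{7431} \cdot \frac{1}{56961} = \frac{416394607}{423277191}$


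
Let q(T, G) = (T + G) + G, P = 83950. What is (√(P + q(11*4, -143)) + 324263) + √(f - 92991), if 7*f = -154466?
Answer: 324263 + 2*√20927 + I*√5637821/7 ≈ 3.2455e+5 + 339.2*I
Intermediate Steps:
f = -154466/7 (f = (⅐)*(-154466) = -154466/7 ≈ -22067.)
q(T, G) = T + 2*G (q(T, G) = (G + T) + G = T + 2*G)
(√(P + q(11*4, -143)) + 324263) + √(f - 92991) = (√(83950 + (11*4 + 2*(-143))) + 324263) + √(-154466/7 - 92991) = (√(83950 + (44 - 286)) + 324263) + √(-805403/7) = (√(83950 - 242) + 324263) + I*√5637821/7 = (√83708 + 324263) + I*√5637821/7 = (2*√20927 + 324263) + I*√5637821/7 = (324263 + 2*√20927) + I*√5637821/7 = 324263 + 2*√20927 + I*√5637821/7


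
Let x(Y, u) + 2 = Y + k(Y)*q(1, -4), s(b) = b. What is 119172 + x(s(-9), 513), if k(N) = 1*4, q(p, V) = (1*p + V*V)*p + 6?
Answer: 119253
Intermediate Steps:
q(p, V) = 6 + p*(p + V²) (q(p, V) = (p + V²)*p + 6 = p*(p + V²) + 6 = 6 + p*(p + V²))
k(N) = 4
x(Y, u) = 90 + Y (x(Y, u) = -2 + (Y + 4*(6 + 1² + 1*(-4)²)) = -2 + (Y + 4*(6 + 1 + 1*16)) = -2 + (Y + 4*(6 + 1 + 16)) = -2 + (Y + 4*23) = -2 + (Y + 92) = -2 + (92 + Y) = 90 + Y)
119172 + x(s(-9), 513) = 119172 + (90 - 9) = 119172 + 81 = 119253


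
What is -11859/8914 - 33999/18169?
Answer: -518533257/161958466 ≈ -3.2016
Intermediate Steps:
-11859/8914 - 33999/18169 = -518533257/161958466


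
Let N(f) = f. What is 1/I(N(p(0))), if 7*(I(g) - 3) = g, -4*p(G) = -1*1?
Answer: 28/85 ≈ 0.32941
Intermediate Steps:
p(G) = 1/4 (p(G) = -(-1)/4 = -1/4*(-1) = 1/4)
I(g) = 3 + g/7
1/I(N(p(0))) = 1/(3 + (1/7)*(1/4)) = 1/(3 + 1/28) = 1/(85/28) = 28/85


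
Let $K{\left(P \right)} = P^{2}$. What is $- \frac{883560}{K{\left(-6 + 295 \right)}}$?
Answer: $- \frac{883560}{83521} \approx -10.579$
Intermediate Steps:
$- \frac{883560}{K{\left(-6 + 295 \right)}} = - \frac{883560}{\left(-6 + 295\right)^{2}} = - \frac{883560}{289^{2}} = - \frac{883560}{83521}$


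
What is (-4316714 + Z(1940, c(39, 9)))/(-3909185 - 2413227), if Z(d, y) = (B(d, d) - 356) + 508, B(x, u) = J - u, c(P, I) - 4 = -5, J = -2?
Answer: 1079626/1580603 ≈ 0.68305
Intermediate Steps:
c(P, I) = -1 (c(P, I) = 4 - 5 = -1)
B(x, u) = -2 - u
Z(d, y) = 150 - d (Z(d, y) = ((-2 - d) - 356) + 508 = (-358 - d) + 508 = 150 - d)
(-4316714 + Z(1940, c(39, 9)))/(-3909185 - 2413227) = (-4316714 + (150 - 1*1940))/(-3909185 - 2413227) = (-4316714 + (150 - 1940))/(-6322412) = (-4316714 - 1790)*(-1/6322412) = -4318504*(-1/6322412) = 1079626/1580603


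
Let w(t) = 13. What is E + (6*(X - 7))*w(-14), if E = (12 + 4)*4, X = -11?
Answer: -1340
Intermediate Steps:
E = 64 (E = 16*4 = 64)
E + (6*(X - 7))*w(-14) = 64 + (6*(-11 - 7))*13 = 64 + (6*(-18))*13 = 64 - 108*13 = 64 - 1404 = -1340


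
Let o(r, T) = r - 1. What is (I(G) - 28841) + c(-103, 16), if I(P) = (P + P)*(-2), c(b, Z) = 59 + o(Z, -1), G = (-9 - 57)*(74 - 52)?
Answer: -22959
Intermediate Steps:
o(r, T) = -1 + r
G = -1452 (G = -66*22 = -1452)
c(b, Z) = 58 + Z (c(b, Z) = 59 + (-1 + Z) = 58 + Z)
I(P) = -4*P (I(P) = (2*P)*(-2) = -4*P)
(I(G) - 28841) + c(-103, 16) = (-4*(-1452) - 28841) + (58 + 16) = (5808 - 28841) + 74 = -23033 + 74 = -22959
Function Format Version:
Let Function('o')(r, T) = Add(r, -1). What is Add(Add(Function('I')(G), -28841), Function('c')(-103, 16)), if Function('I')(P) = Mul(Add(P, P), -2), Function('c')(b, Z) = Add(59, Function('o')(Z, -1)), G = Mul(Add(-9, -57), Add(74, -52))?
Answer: -22959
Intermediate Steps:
Function('o')(r, T) = Add(-1, r)
G = -1452 (G = Mul(-66, 22) = -1452)
Function('c')(b, Z) = Add(58, Z) (Function('c')(b, Z) = Add(59, Add(-1, Z)) = Add(58, Z))
Function('I')(P) = Mul(-4, P) (Function('I')(P) = Mul(Mul(2, P), -2) = Mul(-4, P))
Add(Add(Function('I')(G), -28841), Function('c')(-103, 16)) = Add(Add(Mul(-4, -1452), -28841), Add(58, 16)) = Add(Add(5808, -28841), 74) = Add(-23033, 74) = -22959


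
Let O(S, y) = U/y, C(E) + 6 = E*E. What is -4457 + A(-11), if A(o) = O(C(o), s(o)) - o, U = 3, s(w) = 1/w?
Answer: -4479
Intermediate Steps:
C(E) = -6 + E² (C(E) = -6 + E*E = -6 + E²)
O(S, y) = 3/y
A(o) = 2*o (A(o) = 3/(1/o) - o = 3*o - o = 2*o)
-4457 + A(-11) = -4457 + 2*(-11) = -4457 - 22 = -4479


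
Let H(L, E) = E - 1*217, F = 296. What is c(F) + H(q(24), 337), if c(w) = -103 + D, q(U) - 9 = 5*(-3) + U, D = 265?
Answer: 282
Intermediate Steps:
q(U) = -6 + U (q(U) = 9 + (5*(-3) + U) = 9 + (-15 + U) = -6 + U)
c(w) = 162 (c(w) = -103 + 265 = 162)
H(L, E) = -217 + E (H(L, E) = E - 217 = -217 + E)
c(F) + H(q(24), 337) = 162 + (-217 + 337) = 162 + 120 = 282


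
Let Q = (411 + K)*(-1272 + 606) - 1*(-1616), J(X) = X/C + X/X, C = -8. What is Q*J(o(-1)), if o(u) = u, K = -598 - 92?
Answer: 843435/4 ≈ 2.1086e+5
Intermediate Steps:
K = -690
J(X) = 1 - X/8 (J(X) = X/(-8) + X/X = X*(-1/8) + 1 = -X/8 + 1 = 1 - X/8)
Q = 187430 (Q = (411 - 690)*(-1272 + 606) - 1*(-1616) = -279*(-666) + 1616 = 185814 + 1616 = 187430)
Q*J(o(-1)) = 187430*(1 - 1/8*(-1)) = 187430*(1 + 1/8) = 187430*(9/8) = 843435/4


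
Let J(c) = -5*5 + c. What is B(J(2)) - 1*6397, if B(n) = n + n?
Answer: -6443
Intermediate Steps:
J(c) = -25 + c
B(n) = 2*n
B(J(2)) - 1*6397 = 2*(-25 + 2) - 1*6397 = 2*(-23) - 6397 = -46 - 6397 = -6443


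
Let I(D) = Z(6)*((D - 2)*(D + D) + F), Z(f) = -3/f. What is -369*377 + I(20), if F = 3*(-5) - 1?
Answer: -139465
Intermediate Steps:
F = -16 (F = -15 - 1 = -16)
I(D) = 8 - D*(-2 + D) (I(D) = (-3/6)*((D - 2)*(D + D) - 16) = (-3*⅙)*((-2 + D)*(2*D) - 16) = -(2*D*(-2 + D) - 16)/2 = -(-16 + 2*D*(-2 + D))/2 = 8 - D*(-2 + D))
-369*377 + I(20) = -369*377 + (8 - 1*20² + 2*20) = -139113 + (8 - 1*400 + 40) = -139113 + (8 - 400 + 40) = -139113 - 352 = -139465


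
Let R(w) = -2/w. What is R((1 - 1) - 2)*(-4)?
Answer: -4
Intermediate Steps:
R((1 - 1) - 2)*(-4) = -2/((1 - 1) - 2)*(-4) = -2/(0 - 2)*(-4) = -2/(-2)*(-4) = -2*(-1/2)*(-4) = 1*(-4) = -4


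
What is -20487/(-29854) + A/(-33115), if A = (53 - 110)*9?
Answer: 693742107/988615210 ≈ 0.70173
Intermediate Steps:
A = -513 (A = -57*9 = -513)
-20487/(-29854) + A/(-33115) = -20487/(-29854) - 513/(-33115) = -20487*(-1/29854) - 513*(-1/33115) = 20487/29854 + 513/33115 = 693742107/988615210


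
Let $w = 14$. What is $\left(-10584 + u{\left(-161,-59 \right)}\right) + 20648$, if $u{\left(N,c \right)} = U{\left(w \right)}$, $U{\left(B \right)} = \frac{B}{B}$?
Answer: $10065$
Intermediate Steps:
$U{\left(B \right)} = 1$
$u{\left(N,c \right)} = 1$
$\left(-10584 + u{\left(-161,-59 \right)}\right) + 20648 = \left(-10584 + 1\right) + 20648 = -10583 + 20648 = 10065$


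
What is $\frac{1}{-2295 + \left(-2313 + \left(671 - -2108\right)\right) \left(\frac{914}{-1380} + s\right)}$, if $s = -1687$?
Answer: $- \frac{345}{272117246} \approx -1.2678 \cdot 10^{-6}$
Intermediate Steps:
$\frac{1}{-2295 + \left(-2313 + \left(671 - -2108\right)\right) \left(\frac{914}{-1380} + s\right)} = \frac{1}{-2295 + \left(-2313 + \left(671 - -2108\right)\right) \left(\frac{914}{-1380} - 1687\right)} = \frac{1}{-2295 + \left(-2313 + \left(671 + 2108\right)\right) \left(914 \left(- \frac{1}{1380}\right) - 1687\right)} = \frac{1}{-2295 + \left(-2313 + 2779\right) \left(- \frac{457}{690} - 1687\right)} = \frac{1}{-2295 + 466 \left(- \frac{1164487}{690}\right)} = \frac{1}{-2295 - \frac{271325471}{345}} = \frac{1}{- \frac{272117246}{345}} = - \frac{345}{272117246}$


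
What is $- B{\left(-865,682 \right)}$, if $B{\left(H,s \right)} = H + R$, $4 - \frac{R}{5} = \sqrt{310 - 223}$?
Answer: $845 + 5 \sqrt{87} \approx 891.64$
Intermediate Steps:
$R = 20 - 5 \sqrt{87}$ ($R = 20 - 5 \sqrt{310 - 223} = 20 - 5 \sqrt{87} \approx -26.637$)
$B{\left(H,s \right)} = 20 + H - 5 \sqrt{87}$ ($B{\left(H,s \right)} = H + \left(20 - 5 \sqrt{87}\right) = 20 + H - 5 \sqrt{87}$)
$- B{\left(-865,682 \right)} = - (20 - 865 - 5 \sqrt{87}) = - (-845 - 5 \sqrt{87}) = 845 + 5 \sqrt{87}$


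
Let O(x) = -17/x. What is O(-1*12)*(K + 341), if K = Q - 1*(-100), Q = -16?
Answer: 7225/12 ≈ 602.08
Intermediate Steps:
K = 84 (K = -16 - 1*(-100) = -16 + 100 = 84)
O(-1*12)*(K + 341) = (-17/((-1*12)))*(84 + 341) = -17/(-12)*425 = -17*(-1/12)*425 = (17/12)*425 = 7225/12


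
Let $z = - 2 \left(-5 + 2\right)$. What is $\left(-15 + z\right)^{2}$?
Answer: $81$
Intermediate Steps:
$z = 6$ ($z = \left(-2\right) \left(-3\right) = 6$)
$\left(-15 + z\right)^{2} = \left(-15 + 6\right)^{2} = \left(-9\right)^{2} = 81$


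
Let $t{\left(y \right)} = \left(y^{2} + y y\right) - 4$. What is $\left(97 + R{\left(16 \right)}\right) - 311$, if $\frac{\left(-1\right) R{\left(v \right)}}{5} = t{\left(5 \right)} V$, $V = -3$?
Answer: $476$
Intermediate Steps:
$t{\left(y \right)} = -4 + 2 y^{2}$ ($t{\left(y \right)} = \left(y^{2} + y^{2}\right) - 4 = 2 y^{2} - 4 = -4 + 2 y^{2}$)
$R{\left(v \right)} = 690$ ($R{\left(v \right)} = - 5 \left(-4 + 2 \cdot 5^{2}\right) \left(-3\right) = - 5 \left(-4 + 2 \cdot 25\right) \left(-3\right) = - 5 \left(-4 + 50\right) \left(-3\right) = - 5 \cdot 46 \left(-3\right) = \left(-5\right) \left(-138\right) = 690$)
$\left(97 + R{\left(16 \right)}\right) - 311 = \left(97 + 690\right) - 311 = 787 - 311 = 476$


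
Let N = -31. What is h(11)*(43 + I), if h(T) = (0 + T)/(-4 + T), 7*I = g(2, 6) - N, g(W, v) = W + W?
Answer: 528/7 ≈ 75.429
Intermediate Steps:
g(W, v) = 2*W
I = 5 (I = (2*2 - 1*(-31))/7 = (4 + 31)/7 = (1/7)*35 = 5)
h(T) = T/(-4 + T)
h(11)*(43 + I) = (11/(-4 + 11))*(43 + 5) = (11/7)*48 = 528/7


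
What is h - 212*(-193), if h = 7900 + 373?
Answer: 49189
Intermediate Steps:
h = 8273
h - 212*(-193) = 8273 - 212*(-193) = 8273 + 40916 = 49189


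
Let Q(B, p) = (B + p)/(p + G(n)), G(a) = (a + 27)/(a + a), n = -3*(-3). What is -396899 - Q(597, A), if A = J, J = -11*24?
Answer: -103987205/262 ≈ -3.9690e+5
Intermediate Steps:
n = 9
J = -264
G(a) = (27 + a)/(2*a) (G(a) = (27 + a)/((2*a)) = (27 + a)*(1/(2*a)) = (27 + a)/(2*a))
A = -264
Q(B, p) = (B + p)/(2 + p) (Q(B, p) = (B + p)/(p + (½)*(27 + 9)/9) = (B + p)/(p + (½)*(⅑)*36) = (B + p)/(p + 2) = (B + p)/(2 + p))
-396899 - Q(597, A) = -396899 - (597 - 264)/(2 - 264) = -396899 - 333/(-262) = -396899 - (-1)*333/262 = -396899 - 1*(-333/262) = -396899 + 333/262 = -103987205/262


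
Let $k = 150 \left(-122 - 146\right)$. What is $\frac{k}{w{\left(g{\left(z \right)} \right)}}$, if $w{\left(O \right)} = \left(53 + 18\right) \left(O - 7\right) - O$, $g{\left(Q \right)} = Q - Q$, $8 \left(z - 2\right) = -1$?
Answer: $\frac{40200}{497} \approx 80.885$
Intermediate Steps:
$z = \frac{15}{8}$ ($z = 2 + \frac{1}{8} \left(-1\right) = 2 - \frac{1}{8} = \frac{15}{8} \approx 1.875$)
$g{\left(Q \right)} = 0$
$w{\left(O \right)} = -497 + 70 O$ ($w{\left(O \right)} = 71 \left(-7 + O\right) - O = \left(-497 + 71 O\right) - O = -497 + 70 O$)
$k = -40200$ ($k = 150 \left(-268\right) = -40200$)
$\frac{k}{w{\left(g{\left(z \right)} \right)}} = - \frac{40200}{-497 + 70 \cdot 0} = - \frac{40200}{-497 + 0} = - \frac{40200}{-497} = \left(-40200\right) \left(- \frac{1}{497}\right) = \frac{40200}{497}$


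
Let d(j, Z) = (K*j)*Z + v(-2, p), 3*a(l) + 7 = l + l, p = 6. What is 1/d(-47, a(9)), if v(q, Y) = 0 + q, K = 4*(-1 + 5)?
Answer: -3/8278 ≈ -0.00036241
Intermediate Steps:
K = 16 (K = 4*4 = 16)
v(q, Y) = q
a(l) = -7/3 + 2*l/3 (a(l) = -7/3 + (l + l)/3 = -7/3 + (2*l)/3 = -7/3 + 2*l/3)
d(j, Z) = -2 + 16*Z*j (d(j, Z) = (16*j)*Z - 2 = 16*Z*j - 2 = -2 + 16*Z*j)
1/d(-47, a(9)) = 1/(-2 + 16*(-7/3 + (2/3)*9)*(-47)) = 1/(-2 + 16*(-7/3 + 6)*(-47)) = 1/(-2 + 16*(11/3)*(-47)) = 1/(-2 - 8272/3) = 1/(-8278/3) = -3/8278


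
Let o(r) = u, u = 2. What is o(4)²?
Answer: 4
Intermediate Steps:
o(r) = 2
o(4)² = 2² = 4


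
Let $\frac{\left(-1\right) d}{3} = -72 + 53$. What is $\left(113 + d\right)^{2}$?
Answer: $28900$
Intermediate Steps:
$d = 57$ ($d = - 3 \left(-72 + 53\right) = \left(-3\right) \left(-19\right) = 57$)
$\left(113 + d\right)^{2} = \left(113 + 57\right)^{2} = 170^{2} = 28900$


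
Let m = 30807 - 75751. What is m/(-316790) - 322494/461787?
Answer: -13568053222/24381583955 ≈ -0.55649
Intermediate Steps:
m = -44944
m/(-316790) - 322494/461787 = -44944/(-316790) - 322494/461787 = -44944*(-1/316790) - 322494*1/461787 = 22472/158395 - 107498/153929 = -13568053222/24381583955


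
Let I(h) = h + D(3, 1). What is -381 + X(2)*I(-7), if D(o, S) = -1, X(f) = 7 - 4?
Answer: -405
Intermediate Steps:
X(f) = 3
I(h) = -1 + h (I(h) = h - 1 = -1 + h)
-381 + X(2)*I(-7) = -381 + 3*(-1 - 7) = -381 + 3*(-8) = -381 - 24 = -405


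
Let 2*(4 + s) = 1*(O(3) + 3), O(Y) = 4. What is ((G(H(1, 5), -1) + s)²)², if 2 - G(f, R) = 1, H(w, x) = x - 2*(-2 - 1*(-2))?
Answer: 1/16 ≈ 0.062500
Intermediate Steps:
s = -½ (s = -4 + (1*(4 + 3))/2 = -4 + (1*7)/2 = -4 + (½)*7 = -4 + 7/2 = -½ ≈ -0.50000)
H(w, x) = x (H(w, x) = x - 2*(-2 + 2) = x - 2*0 = x + 0 = x)
G(f, R) = 1 (G(f, R) = 2 - 1*1 = 2 - 1 = 1)
((G(H(1, 5), -1) + s)²)² = ((1 - ½)²)² = ((½)²)² = (¼)² = 1/16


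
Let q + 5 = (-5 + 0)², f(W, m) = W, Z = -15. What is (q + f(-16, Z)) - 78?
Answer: -74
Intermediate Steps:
q = 20 (q = -5 + (-5 + 0)² = -5 + (-5)² = -5 + 25 = 20)
(q + f(-16, Z)) - 78 = (20 - 16) - 78 = 4 - 78 = -74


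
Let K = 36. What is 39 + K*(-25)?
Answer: -861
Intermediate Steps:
39 + K*(-25) = 39 + 36*(-25) = 39 - 900 = -861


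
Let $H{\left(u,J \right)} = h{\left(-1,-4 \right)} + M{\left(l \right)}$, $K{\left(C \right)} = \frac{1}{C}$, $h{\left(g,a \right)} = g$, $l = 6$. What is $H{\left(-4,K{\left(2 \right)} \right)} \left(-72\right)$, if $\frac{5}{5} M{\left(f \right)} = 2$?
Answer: $-72$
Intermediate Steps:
$M{\left(f \right)} = 2$
$H{\left(u,J \right)} = 1$ ($H{\left(u,J \right)} = -1 + 2 = 1$)
$H{\left(-4,K{\left(2 \right)} \right)} \left(-72\right) = 1 \left(-72\right) = -72$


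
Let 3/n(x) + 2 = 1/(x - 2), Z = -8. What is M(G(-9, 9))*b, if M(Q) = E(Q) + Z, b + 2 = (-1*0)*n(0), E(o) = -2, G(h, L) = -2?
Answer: 20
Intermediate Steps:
n(x) = 3/(-2 + 1/(-2 + x)) (n(x) = 3/(-2 + 1/(x - 2)) = 3/(-2 + 1/(-2 + x)))
b = -2 (b = -2 + (-1*0)*(3*(2 - 1*0)/(-5 + 2*0)) = -2 + 0*(3*(2 + 0)/(-5 + 0)) = -2 + 0*(3*2/(-5)) = -2 + 0*(3*(-⅕)*2) = -2 + 0*(-6/5) = -2 + 0 = -2)
M(Q) = -10 (M(Q) = -2 - 8 = -10)
M(G(-9, 9))*b = -10*(-2) = 20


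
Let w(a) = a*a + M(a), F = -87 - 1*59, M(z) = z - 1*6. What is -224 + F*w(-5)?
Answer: -2268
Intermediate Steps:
M(z) = -6 + z (M(z) = z - 6 = -6 + z)
F = -146 (F = -87 - 59 = -146)
w(a) = -6 + a + a² (w(a) = a*a + (-6 + a) = a² + (-6 + a) = -6 + a + a²)
-224 + F*w(-5) = -224 - 146*(-6 - 5 + (-5)²) = -224 - 146*(-6 - 5 + 25) = -224 - 146*14 = -224 - 2044 = -2268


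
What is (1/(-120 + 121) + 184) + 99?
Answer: 284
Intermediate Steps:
(1/(-120 + 121) + 184) + 99 = (1/1 + 184) + 99 = (1 + 184) + 99 = 185 + 99 = 284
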